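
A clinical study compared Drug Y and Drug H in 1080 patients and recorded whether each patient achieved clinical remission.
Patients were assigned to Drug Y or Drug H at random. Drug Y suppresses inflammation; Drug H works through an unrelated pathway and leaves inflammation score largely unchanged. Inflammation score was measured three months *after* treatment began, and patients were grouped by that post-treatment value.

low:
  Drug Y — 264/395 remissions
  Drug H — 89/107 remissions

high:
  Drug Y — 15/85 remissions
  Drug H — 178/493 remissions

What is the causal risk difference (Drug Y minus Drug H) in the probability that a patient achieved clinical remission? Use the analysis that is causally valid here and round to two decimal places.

+0.14

Inflammation score is downstream of the drug. One should not condition on a consequence of treatment, so the overall rates are the right comparison.
The causal difference is the pooled difference: 0.581 − 0.445 = +0.136.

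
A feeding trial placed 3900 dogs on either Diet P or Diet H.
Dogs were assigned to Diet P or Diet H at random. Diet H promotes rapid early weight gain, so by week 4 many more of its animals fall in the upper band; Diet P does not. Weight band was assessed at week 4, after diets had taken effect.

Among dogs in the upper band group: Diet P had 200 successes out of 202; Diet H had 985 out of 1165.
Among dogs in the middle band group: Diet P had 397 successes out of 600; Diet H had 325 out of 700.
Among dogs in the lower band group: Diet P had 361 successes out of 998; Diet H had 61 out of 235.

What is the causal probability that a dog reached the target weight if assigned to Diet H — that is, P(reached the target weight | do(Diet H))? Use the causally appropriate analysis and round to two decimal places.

0.65

The stratified and pooled comparisons disagree (Diet P wins within each week-4 weight band; Diet H wins overall), so the answer turns on the causal role of week-4 weight band.
Week-4 weight band here is a post-treatment variable shaped by the diet; conditioning on it would introduce bias rather than remove it. The overall comparison is the causal one.
So P(outcome | do(Diet H)) is just the pooled rate for Diet H: 1371/2100 = 0.653.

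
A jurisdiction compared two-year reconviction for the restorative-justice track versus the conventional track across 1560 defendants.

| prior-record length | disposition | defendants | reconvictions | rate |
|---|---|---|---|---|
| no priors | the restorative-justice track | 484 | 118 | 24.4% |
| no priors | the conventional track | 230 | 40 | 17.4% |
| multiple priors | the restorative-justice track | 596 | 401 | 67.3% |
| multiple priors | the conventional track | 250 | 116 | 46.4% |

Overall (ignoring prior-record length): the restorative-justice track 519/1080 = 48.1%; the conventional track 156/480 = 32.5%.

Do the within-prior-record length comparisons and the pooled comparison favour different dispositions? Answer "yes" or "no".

Within each prior-record length level (no priors 24.4% vs 17.4%; multiple priors 67.3% vs 46.4%), the conventional track has the lower rate every time. Pooled: 48.1% vs 32.5% — the conventional track has the lower rate overall. They agree.

no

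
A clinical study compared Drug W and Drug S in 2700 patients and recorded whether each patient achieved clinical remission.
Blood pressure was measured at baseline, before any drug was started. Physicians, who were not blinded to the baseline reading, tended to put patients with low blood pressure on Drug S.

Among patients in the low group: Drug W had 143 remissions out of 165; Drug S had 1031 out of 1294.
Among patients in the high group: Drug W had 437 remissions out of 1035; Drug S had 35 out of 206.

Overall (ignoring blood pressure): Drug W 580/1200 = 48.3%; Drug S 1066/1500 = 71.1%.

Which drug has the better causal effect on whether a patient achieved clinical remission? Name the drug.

Drug W

Here blood pressure is a common cause — it drives both which drug a case falls under and the outcome. The crude comparison mixes populations; the stratum-specific rates are the causally relevant ones.
Within each level — low: 86.7% vs 79.7%; high: 42.2% vs 17.0% — Drug W is higher every time.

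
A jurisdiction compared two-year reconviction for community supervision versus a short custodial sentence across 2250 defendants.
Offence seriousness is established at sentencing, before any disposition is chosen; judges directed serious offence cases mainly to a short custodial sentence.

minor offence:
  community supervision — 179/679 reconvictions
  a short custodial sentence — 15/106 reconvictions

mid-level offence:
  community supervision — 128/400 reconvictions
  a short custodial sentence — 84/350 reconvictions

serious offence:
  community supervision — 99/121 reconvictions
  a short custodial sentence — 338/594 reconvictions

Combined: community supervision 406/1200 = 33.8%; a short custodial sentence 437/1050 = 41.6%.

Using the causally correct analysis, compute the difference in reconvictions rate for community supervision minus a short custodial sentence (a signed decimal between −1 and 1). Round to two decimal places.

+0.15

The offence seriousness-specific comparison favours a short custodial sentence throughout, but the pooled figures favour community supervision. The question is whether to condition on offence seriousness.
Offence seriousness differs across dispositions for reasons unrelated to any effect of the disposition itself, and it separately predicts the outcome — a classic confounder. We must compare within offence seriousness levels.
Adjusting over the population distribution of offence seriousness: 0.349·(0.264−0.142) + 0.333·(0.320−0.240) + 0.318·(0.818−0.569) = +0.148.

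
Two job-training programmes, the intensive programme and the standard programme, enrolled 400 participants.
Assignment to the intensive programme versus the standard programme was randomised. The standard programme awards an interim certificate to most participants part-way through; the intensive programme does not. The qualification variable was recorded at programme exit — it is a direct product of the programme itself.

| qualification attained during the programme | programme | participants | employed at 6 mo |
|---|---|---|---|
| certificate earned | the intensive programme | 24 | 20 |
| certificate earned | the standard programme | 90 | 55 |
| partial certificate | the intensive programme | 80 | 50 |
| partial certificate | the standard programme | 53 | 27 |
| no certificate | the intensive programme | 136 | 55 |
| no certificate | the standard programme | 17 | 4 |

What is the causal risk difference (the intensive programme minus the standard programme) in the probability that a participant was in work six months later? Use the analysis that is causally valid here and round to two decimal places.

the intensive programme is higher inside every qualification attained during the programme stratum but the standard programme is higher in aggregate. Whether to stratify depends on how qualification attained during the programme relates to the programme.
Qualification attained during the programme here is a post-treatment variable shaped by the programme; conditioning on it would introduce bias rather than remove it. The overall comparison is the causal one.
The causal difference is the pooled difference: 0.521 − 0.537 = -0.017.

-0.02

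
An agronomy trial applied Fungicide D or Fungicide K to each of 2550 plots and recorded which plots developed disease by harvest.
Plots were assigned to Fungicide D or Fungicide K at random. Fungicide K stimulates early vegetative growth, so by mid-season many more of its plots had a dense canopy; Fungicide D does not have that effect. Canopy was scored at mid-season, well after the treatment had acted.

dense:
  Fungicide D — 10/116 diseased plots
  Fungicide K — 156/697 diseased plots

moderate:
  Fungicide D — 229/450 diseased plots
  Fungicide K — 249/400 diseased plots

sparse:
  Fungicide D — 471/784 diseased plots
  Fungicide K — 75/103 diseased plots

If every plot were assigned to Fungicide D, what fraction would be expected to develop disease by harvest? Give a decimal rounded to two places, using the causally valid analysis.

Mid-season canopy here is a post-treatment variable shaped by the fungicide; conditioning on it would introduce bias rather than remove it. The overall comparison is the causal one.
So P(outcome | do(Fungicide D)) is just the pooled rate for Fungicide D: 710/1350 = 0.526.

0.53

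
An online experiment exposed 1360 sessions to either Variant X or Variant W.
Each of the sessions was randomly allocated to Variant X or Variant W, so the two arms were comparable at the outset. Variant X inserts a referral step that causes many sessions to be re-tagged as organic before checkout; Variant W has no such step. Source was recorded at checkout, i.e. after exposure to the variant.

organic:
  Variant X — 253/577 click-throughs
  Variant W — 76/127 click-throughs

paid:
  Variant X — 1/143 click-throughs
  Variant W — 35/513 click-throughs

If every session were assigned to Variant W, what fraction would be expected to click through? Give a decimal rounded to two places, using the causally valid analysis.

Variant W is higher inside every traffic source stratum but Variant X is higher in aggregate. Whether to stratify depends on how traffic source relates to the variant.
Because the variant influences traffic source, traffic source is a post-treatment mediator, not a confounder. Stratifying on it would bias the estimate; the causal effect is the crude pooled difference.
So P(outcome | do(Variant W)) is just the pooled rate for Variant W: 111/640 = 0.173.

0.17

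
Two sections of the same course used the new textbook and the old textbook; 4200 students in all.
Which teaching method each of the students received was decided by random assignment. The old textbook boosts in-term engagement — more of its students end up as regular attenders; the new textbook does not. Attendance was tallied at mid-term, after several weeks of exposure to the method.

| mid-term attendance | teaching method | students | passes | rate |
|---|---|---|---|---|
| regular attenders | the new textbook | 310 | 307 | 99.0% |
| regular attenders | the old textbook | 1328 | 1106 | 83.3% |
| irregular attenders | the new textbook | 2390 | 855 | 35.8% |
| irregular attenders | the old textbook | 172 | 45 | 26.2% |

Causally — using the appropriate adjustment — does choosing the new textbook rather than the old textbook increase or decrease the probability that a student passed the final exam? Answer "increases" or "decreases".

Mid-term attendance is recorded after the teaching method and is itself shifted by it — it sits on the causal path from teaching method to outcome. Conditioning on a mediator would strip out part of the effect we want; the pooled comparison gives the total causal effect.
Pooled: the new textbook 43.0% vs the old textbook 76.7%; the old textbook is higher overall.

decreases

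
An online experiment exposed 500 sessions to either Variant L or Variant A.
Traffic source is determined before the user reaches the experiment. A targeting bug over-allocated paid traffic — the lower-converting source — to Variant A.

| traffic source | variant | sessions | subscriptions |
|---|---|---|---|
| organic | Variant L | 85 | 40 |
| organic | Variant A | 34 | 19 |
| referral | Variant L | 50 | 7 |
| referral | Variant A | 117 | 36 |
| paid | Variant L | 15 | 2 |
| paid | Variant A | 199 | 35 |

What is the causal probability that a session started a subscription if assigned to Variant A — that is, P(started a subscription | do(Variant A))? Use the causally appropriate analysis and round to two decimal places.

The traffic source-specific comparison favours Variant A throughout, but the pooled figures favour Variant L. The question is whether to condition on traffic source.
Traffic source satisfies the back-door criterion: it is not a descendant of the variant, and it blocks the spurious path from variant to outcome. Adjusting for it (i.e., using the within-traffic source rates) gives the causal effect.
Standardising Variant A to the population traffic source mix: 0.238·19/34 + 0.334·36/117 + 0.428·35/199 = 0.311.

0.31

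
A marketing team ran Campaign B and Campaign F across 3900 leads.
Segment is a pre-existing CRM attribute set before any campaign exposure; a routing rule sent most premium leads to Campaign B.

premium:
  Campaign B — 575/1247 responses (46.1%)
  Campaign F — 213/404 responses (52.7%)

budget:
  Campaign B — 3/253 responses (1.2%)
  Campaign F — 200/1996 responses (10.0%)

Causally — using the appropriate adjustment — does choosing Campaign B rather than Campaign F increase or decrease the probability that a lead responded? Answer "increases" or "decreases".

Customer segment differs across campaigns for reasons unrelated to any effect of the campaign itself, and it separately predicts the outcome — a classic confounder. We must compare within customer segment levels.
Within each level — premium: 46.1% vs 52.7%; budget: 1.2% vs 10.0% — Campaign F is higher every time.

decreases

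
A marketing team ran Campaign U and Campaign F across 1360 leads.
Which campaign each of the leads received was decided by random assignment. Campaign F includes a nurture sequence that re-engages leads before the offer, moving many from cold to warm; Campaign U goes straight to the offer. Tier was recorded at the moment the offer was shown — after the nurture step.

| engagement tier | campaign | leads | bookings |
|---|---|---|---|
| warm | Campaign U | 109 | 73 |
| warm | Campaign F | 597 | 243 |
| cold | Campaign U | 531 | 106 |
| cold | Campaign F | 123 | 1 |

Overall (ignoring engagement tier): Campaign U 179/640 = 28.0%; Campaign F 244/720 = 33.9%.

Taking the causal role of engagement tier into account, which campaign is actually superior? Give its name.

The stratified and pooled comparisons disagree (Campaign U wins within each engagement tier; Campaign F wins overall), so the answer turns on the causal role of engagement tier.
Stratifying would compare campaigns among leads the campaigns themselves sorted into engagement tier groups — a form of selection on an intermediate. The unconditioned pooled rates give the total causal effect.
Pooled: Campaign U 28.0% vs Campaign F 33.9%; Campaign F is higher overall.

Campaign F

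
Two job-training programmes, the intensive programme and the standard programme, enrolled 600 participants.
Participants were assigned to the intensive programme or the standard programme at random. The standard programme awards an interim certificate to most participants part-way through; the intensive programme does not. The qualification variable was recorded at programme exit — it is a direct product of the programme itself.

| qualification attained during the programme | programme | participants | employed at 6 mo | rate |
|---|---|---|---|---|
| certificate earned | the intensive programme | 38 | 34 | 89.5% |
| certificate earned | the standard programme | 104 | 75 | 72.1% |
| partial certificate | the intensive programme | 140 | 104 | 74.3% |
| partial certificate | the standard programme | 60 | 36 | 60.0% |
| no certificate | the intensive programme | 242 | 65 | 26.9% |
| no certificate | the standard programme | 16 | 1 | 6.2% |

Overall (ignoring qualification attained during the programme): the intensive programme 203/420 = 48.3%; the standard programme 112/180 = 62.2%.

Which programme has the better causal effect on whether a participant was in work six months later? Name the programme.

Qualification attained during the programme is recorded after the programme and is itself shifted by it — it sits on the causal path from programme to outcome. Conditioning on a mediator would strip out part of the effect we want; the pooled comparison gives the total causal effect.
Pooled: the intensive programme 48.3% vs the standard programme 62.2%; the standard programme is higher overall.

the standard programme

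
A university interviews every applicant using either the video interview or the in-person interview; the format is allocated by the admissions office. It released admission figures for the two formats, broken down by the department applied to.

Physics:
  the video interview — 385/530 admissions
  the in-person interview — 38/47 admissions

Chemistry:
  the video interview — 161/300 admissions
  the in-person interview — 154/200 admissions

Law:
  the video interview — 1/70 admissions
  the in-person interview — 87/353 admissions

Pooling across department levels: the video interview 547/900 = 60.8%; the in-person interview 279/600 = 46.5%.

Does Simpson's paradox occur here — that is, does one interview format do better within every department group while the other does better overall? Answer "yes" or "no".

Within each department level (Physics 72.6% vs 80.9%; Chemistry 53.7% vs 77.0%; Law 1.4% vs 24.6%), the in-person interview has the higher rate every time. Pooled: 60.8% vs 46.5% — the video interview has the higher rate overall. The two comparisons disagree.

yes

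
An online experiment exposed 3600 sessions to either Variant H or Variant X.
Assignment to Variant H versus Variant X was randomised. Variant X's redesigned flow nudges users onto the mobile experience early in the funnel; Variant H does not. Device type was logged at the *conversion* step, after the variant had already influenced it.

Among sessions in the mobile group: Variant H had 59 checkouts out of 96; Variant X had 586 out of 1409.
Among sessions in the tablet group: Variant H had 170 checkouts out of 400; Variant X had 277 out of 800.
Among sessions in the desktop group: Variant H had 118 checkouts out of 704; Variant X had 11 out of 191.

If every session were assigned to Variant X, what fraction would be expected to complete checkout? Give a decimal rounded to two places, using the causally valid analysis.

Device type is recorded after the variant and is itself shifted by it — it sits on the causal path from variant to outcome. Conditioning on a mediator would strip out part of the effect we want; the pooled comparison gives the total causal effect.
So P(outcome | do(Variant X)) is just the pooled rate for Variant X: 874/2400 = 0.364.

0.36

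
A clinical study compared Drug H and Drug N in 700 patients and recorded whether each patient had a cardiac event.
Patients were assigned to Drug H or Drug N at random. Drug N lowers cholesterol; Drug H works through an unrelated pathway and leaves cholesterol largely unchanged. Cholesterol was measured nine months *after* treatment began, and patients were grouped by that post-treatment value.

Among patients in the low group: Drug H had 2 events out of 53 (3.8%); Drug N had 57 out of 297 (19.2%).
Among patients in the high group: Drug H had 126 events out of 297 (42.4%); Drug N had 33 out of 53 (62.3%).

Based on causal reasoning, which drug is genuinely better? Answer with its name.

Drug N

The stratified and pooled comparisons disagree (Drug H wins within each cholesterol; Drug N wins overall), so the answer turns on the causal role of cholesterol.
Stratifying would compare drugs among patients the drugs themselves sorted into cholesterol groups — a form of selection on an intermediate. The unconditioned pooled rates give the total causal effect.
Pooled: Drug H 36.6% vs Drug N 25.7%; Drug N is lower overall.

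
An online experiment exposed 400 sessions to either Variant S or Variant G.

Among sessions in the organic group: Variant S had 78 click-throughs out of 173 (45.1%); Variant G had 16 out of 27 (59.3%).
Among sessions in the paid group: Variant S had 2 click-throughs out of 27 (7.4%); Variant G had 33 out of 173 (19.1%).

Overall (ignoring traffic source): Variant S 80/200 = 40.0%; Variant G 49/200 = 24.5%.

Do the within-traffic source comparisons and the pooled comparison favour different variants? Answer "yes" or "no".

Within each traffic source level (organic 45.1% vs 59.3%; paid 7.4% vs 19.1%), Variant G has the higher rate every time. Pooled: 40.0% vs 24.5% — Variant S has the higher rate overall. The two comparisons disagree.

yes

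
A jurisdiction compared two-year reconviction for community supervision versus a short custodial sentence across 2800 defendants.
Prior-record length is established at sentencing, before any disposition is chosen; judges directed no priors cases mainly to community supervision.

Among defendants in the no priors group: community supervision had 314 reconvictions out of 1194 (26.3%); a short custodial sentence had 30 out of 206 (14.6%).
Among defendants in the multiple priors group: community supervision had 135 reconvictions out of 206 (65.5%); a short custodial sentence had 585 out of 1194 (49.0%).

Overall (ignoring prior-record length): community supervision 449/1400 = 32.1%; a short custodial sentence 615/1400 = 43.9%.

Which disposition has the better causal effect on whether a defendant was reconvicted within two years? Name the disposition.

a short custodial sentence is lower inside every prior-record length stratum but community supervision is lower in aggregate. Whether to stratify depends on how prior-record length relates to the disposition.
Prior-record length is set before the disposition has any effect — it is not caused by the disposition — and it independently drives the outcome. That makes it a confounder, so the causal comparison is within prior-record length levels.
Within each level — no priors: 26.3% vs 14.6%; multiple priors: 65.5% vs 49.0% — a short custodial sentence is lower every time.

a short custodial sentence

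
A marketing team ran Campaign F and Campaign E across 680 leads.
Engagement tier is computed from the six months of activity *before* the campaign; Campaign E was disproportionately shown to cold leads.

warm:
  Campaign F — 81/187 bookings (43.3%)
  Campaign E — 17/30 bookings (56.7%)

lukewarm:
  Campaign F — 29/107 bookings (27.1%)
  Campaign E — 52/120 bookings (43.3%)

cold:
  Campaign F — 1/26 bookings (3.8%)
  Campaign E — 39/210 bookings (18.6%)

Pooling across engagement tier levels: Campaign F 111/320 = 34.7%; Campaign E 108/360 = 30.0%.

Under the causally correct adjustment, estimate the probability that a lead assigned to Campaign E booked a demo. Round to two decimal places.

0.39

Campaign E is higher inside every engagement tier stratum but Campaign F is higher in aggregate. Whether to stratify depends on how engagement tier relates to the campaign.
Engagement tier satisfies the back-door criterion: it is not a descendant of the campaign, and it blocks the spurious path from campaign to outcome. Adjusting for it (i.e., using the within-engagement tier rates) gives the causal effect.
Standardising Campaign E to the population engagement tier mix: 0.319·17/30 + 0.334·52/120 + 0.347·39/210 = 0.390.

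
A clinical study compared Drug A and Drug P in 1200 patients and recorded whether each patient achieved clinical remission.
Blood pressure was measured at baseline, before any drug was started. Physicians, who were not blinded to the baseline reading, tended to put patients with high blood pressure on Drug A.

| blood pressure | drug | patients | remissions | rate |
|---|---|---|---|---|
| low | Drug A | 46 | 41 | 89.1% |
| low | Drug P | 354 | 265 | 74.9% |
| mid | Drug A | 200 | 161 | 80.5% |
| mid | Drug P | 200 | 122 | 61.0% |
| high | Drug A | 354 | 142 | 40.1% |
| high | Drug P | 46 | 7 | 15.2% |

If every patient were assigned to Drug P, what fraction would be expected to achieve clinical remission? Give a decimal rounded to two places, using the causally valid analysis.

0.50

Blood pressure satisfies the back-door criterion: it is not a descendant of the drug, and it blocks the spurious path from drug to outcome. Adjusting for it (i.e., using the within-blood pressure rates) gives the causal effect.
Standardising Drug P to the population blood pressure mix: 0.333·265/354 + 0.333·122/200 + 0.333·7/46 = 0.504.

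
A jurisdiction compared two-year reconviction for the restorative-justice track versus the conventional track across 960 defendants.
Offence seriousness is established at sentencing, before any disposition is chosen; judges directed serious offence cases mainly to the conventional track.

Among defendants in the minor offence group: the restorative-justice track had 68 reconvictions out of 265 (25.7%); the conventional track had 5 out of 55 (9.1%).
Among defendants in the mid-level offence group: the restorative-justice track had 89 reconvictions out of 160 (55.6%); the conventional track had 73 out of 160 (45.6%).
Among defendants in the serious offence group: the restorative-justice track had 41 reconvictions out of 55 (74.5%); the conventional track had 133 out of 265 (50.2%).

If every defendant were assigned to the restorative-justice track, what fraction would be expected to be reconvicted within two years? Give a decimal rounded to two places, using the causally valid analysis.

0.52

Offence seriousness differs across dispositions for reasons unrelated to any effect of the disposition itself, and it separately predicts the outcome — a classic confounder. We must compare within offence seriousness levels.
Standardising the restorative-justice track to the population offence seriousness mix: 0.333·68/265 + 0.333·89/160 + 0.333·41/55 = 0.519.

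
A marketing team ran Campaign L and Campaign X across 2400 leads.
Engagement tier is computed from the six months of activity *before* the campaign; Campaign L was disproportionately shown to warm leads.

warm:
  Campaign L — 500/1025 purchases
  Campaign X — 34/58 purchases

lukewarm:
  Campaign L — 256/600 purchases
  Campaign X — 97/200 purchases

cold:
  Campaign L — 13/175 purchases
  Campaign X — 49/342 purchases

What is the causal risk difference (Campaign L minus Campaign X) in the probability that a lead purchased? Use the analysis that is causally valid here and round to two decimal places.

Within every engagement tier level Campaign X has the higher rate, yet pooled Campaign L does — Simpson's reversal.
Since engagement tier is a pre-existing factor (not a product of the campaign) and it affects the outcome on its own, it is a confounder. The stratified rates, not the pooled rate, identify the causal effect.
Adjusting over the population distribution of engagement tier: 0.451·(0.488−0.586) + 0.333·(0.427−0.485) + 0.215·(0.074−0.143) = -0.079.

-0.08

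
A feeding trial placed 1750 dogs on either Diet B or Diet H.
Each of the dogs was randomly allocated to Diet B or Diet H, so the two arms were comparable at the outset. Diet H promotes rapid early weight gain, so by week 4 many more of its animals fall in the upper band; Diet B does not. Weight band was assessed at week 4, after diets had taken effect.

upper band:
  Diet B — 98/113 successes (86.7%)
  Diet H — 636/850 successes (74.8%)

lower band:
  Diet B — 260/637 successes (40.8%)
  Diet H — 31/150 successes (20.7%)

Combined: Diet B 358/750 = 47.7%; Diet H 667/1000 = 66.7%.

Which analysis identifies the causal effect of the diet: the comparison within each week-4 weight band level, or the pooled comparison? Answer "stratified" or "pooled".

pooled

Week-4 weight band lies on the pathway diet → week-4 weight band → outcome, so adjusting for it blocks the indirect effect. For the total causal effect of diet, use the unadjusted pooled rates.
Pooled: Diet B 47.7% vs Diet H 66.7%; Diet H is higher overall.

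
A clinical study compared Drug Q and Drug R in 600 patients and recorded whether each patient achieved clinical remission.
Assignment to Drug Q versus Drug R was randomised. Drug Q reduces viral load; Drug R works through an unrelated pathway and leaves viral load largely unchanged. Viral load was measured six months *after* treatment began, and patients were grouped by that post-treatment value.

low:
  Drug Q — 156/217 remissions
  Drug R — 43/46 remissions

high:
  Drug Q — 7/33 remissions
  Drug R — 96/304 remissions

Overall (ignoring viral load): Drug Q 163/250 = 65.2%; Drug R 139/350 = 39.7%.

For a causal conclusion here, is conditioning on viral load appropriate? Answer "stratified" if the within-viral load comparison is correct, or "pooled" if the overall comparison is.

pooled

Drug R is higher inside every viral load stratum but Drug Q is higher in aggregate. Whether to stratify depends on how viral load relates to the drug.
Stratifying would compare drugs among patients the drugs themselves sorted into viral load groups — a form of selection on an intermediate. The unconditioned pooled rates give the total causal effect.
Pooled: Drug Q 65.2% vs Drug R 39.7%; Drug Q is higher overall.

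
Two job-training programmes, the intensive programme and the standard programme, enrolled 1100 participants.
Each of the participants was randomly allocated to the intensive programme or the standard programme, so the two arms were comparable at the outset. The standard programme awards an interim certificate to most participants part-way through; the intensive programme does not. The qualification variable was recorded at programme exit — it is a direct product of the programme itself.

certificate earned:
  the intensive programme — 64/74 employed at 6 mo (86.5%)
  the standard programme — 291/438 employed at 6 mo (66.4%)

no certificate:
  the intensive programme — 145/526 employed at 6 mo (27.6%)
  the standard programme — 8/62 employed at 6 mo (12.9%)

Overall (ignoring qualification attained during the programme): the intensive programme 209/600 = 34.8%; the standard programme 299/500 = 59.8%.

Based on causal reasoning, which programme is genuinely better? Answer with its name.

The stratified and pooled comparisons disagree (the intensive programme wins within each qualification attained during the programme; the standard programme wins overall), so the answer turns on the causal role of qualification attained during the programme.
Qualification attained during the programme here is a post-treatment variable shaped by the programme; conditioning on it would introduce bias rather than remove it. The overall comparison is the causal one.
Pooled: the intensive programme 34.8% vs the standard programme 59.8%; the standard programme is higher overall.

the standard programme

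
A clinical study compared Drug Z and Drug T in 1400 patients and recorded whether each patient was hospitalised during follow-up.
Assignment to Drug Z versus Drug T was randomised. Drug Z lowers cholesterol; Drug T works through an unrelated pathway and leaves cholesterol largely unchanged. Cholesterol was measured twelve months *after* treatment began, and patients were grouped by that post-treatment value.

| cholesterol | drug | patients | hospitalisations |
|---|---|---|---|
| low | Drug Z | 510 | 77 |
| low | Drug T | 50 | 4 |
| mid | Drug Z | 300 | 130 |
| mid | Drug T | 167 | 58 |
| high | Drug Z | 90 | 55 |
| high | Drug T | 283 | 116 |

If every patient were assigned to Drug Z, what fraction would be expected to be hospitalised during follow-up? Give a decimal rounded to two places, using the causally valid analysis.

The stratified and pooled comparisons disagree (Drug T wins within each cholesterol; Drug Z wins overall), so the answer turns on the causal role of cholesterol.
Stratifying would compare drugs among patients the drugs themselves sorted into cholesterol groups — a form of selection on an intermediate. The unconditioned pooled rates give the total causal effect.
So P(outcome | do(Drug Z)) is just the pooled rate for Drug Z: 262/900 = 0.291.

0.29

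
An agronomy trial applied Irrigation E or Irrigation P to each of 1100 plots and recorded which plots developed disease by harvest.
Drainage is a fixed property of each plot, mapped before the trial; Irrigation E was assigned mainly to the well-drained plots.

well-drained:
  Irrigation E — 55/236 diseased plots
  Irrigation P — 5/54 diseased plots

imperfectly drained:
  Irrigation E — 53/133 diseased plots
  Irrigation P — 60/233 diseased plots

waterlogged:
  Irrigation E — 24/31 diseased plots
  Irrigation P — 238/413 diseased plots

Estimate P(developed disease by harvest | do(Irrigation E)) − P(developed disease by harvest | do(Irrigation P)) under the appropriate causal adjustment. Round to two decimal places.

Field drainage differs across irrigations for reasons unrelated to any effect of the irrigation itself, and it separately predicts the outcome — a classic confounder. We must compare within field drainage levels.
Adjusting over the population distribution of field drainage: 0.264·(0.233−0.093) + 0.333·(0.398−0.258) + 0.404·(0.774−0.576) = +0.164.

+0.16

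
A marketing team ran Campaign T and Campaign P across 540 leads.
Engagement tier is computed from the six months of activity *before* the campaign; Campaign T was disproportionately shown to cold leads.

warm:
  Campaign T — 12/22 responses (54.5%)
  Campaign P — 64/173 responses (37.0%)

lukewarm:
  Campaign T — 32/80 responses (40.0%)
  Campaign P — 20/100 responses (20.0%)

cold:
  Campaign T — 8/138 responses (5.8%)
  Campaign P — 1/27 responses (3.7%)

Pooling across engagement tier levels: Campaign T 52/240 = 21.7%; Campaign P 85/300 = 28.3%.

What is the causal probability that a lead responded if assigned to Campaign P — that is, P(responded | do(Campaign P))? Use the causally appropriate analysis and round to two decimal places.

Engagement tier is set before the campaign has any effect — it is not caused by the campaign — and it independently drives the outcome. That makes it a confounder, so the causal comparison is within engagement tier levels.
Standardising Campaign P to the population engagement tier mix: 0.361·64/173 + 0.333·20/100 + 0.306·1/27 = 0.212.

0.21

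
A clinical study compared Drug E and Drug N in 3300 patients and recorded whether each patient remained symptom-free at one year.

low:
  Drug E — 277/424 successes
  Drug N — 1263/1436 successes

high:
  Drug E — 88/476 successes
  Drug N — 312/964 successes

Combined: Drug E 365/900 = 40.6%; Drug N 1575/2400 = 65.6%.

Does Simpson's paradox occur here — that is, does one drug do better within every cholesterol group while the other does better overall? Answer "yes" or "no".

Within each cholesterol level (low 65.3% vs 88.0%; high 18.5% vs 32.4%), Drug N has the higher rate every time. Pooled: 40.6% vs 65.6% — Drug N has the higher rate overall. They agree.

no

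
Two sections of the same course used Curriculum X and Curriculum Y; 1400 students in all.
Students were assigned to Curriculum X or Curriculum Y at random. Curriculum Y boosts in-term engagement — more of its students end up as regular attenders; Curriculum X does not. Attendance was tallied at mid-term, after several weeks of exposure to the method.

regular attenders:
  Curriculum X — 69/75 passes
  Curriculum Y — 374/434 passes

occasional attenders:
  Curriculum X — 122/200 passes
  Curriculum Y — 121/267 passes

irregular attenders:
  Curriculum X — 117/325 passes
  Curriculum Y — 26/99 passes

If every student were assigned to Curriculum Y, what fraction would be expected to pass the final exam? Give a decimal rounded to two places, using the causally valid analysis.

Mid-term attendance is downstream of the teaching method. One should not condition on a consequence of treatment, so the overall rates are the right comparison.
So P(outcome | do(Curriculum Y)) is just the pooled rate for Curriculum Y: 521/800 = 0.651.

0.65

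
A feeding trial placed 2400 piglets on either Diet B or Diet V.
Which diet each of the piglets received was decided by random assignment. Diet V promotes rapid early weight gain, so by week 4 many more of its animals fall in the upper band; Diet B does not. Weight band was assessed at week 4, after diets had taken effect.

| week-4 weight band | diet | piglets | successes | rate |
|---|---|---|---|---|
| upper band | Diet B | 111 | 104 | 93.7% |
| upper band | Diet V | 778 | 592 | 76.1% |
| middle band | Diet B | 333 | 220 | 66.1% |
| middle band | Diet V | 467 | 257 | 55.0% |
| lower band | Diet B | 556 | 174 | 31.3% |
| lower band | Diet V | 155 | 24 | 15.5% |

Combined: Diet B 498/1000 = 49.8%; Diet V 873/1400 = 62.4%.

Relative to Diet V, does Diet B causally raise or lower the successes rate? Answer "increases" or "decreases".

Diet B is higher inside every week-4 weight band stratum but Diet V is higher in aggregate. Whether to stratify depends on how week-4 weight band relates to the diet.
Because the diet influences week-4 weight band, week-4 weight band is a post-treatment mediator, not a confounder. Stratifying on it would bias the estimate; the causal effect is the crude pooled difference.
Pooled: Diet B 49.8% vs Diet V 62.4%; Diet V is higher overall.

decreases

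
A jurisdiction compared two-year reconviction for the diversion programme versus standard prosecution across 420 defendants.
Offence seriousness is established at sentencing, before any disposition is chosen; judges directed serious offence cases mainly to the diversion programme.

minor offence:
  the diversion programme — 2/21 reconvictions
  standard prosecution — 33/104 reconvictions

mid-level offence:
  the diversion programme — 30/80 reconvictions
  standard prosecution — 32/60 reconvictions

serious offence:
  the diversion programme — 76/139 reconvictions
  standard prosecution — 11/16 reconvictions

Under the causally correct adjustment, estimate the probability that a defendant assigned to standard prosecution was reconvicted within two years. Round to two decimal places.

0.53

Within every offence seriousness level the diversion programme has the lower rate, yet pooled standard prosecution does — Simpson's reversal.
Since offence seriousness is a pre-existing factor (not a product of the disposition) and it affects the outcome on its own, it is a confounder. The stratified rates, not the pooled rate, identify the causal effect.
Standardising standard prosecution to the population offence seriousness mix: 0.298·33/104 + 0.333·32/60 + 0.369·11/16 = 0.526.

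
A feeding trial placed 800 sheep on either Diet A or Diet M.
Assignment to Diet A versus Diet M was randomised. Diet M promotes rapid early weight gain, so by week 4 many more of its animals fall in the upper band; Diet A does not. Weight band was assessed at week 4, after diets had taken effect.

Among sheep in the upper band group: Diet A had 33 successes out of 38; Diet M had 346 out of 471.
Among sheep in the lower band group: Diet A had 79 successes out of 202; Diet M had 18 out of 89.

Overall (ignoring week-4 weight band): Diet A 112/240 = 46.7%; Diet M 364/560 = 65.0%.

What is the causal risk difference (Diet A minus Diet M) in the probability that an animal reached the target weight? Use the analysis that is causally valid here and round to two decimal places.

The stratified and pooled comparisons disagree (Diet A wins within each week-4 weight band; Diet M wins overall), so the answer turns on the causal role of week-4 weight band.
Because the diet influences week-4 weight band, week-4 weight band is a post-treatment mediator, not a confounder. Stratifying on it would bias the estimate; the causal effect is the crude pooled difference.
The causal difference is the pooled difference: 0.467 − 0.650 = -0.183.

-0.18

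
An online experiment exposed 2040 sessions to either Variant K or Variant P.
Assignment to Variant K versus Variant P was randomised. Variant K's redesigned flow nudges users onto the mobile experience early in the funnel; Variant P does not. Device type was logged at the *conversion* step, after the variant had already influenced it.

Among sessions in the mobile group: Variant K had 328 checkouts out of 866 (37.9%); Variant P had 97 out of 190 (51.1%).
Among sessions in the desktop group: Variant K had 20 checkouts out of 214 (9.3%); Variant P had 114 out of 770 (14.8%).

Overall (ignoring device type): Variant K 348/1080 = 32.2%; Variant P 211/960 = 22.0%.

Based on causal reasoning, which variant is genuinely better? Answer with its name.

Within every device type level Variant P has the higher rate, yet pooled Variant K does — Simpson's reversal.
Because the variant influences device type, device type is a post-treatment mediator, not a confounder. Stratifying on it would bias the estimate; the causal effect is the crude pooled difference.
Pooled: Variant K 32.2% vs Variant P 22.0%; Variant K is higher overall.

Variant K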